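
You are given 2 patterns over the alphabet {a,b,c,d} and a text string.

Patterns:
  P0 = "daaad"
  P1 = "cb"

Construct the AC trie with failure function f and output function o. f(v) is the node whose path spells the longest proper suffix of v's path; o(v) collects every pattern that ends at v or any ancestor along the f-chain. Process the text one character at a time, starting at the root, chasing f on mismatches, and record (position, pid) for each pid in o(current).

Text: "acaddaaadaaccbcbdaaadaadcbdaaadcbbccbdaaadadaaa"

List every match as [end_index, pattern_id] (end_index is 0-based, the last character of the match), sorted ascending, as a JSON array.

Construct AC machine:
Trie nodes:
  0='ε' goto c→6 d→1
  1='d' goto a→2
  2='da' goto a→3
  3='daa' goto a→4
  4='daaa' goto d→5
  5='daaad' goto ·  [P0 ends]
  6='c' goto b→7
  7='cb' goto ·  [P1 ends]

BFS fail/out derivation:
  n1('d'): parent n0 fail=0; on 'd' 0 → fail=0;  out ∅∪∅=∅
  n6('c'): parent n0 fail=0; on 'c' 0 → fail=0;  out ∅∪∅=∅
  n2('da'): parent n1 fail=0; on 'a' 0 → fail=0;  out ∅∪∅=∅
  n7('cb'): parent n6 fail=0; on 'b' 0 → fail=0;  out {1}∪∅={1}
  n3('daa'): parent n2 fail=0; on 'a' 0 → fail=0;  out ∅∪∅=∅
  n4('daaa'): parent n3 fail=0; on 'a' 0 → fail=0;  out ∅∪∅=∅
  n5('daaad'): parent n4 fail=0; on 'd' 0 → fail=1;  out {0}∪∅={0}

Text stream:
[0] read 'a'  n0⇒n0
[1] read 'c'  n0⇒n6
[2] read 'a'  n6⇒n0 (fail-walked)
[3] read 'd'  n0⇒n1
[4] read 'd'  n1⇒n1 (fail-walked)
[5] read 'a'  n1⇒n2
[6] read 'a'  n2⇒n3
[7] read 'a'  n3⇒n4
[8] read 'd'  n4⇒n5  ** P0@[4:8]
[9] read 'a'  n5⇒n2 (fail-walked)
[10] read 'a'  n2⇒n3
[11] read 'c'  n3⇒n6 (fail-walked)
[12] read 'c'  n6⇒n6 (fail-walked)
[13] read 'b'  n6⇒n7  ** P1@[12:13]
[14] read 'c'  n7⇒n6 (fail-walked)
[15] read 'b'  n6⇒n7  ** P1@[14:15]
[16] read 'd'  n7⇒n1 (fail-walked)
[17] read 'a'  n1⇒n2
[18] read 'a'  n2⇒n3
[19] read 'a'  n3⇒n4
[20] read 'd'  n4⇒n5  ** P0@[16:20]
[21] read 'a'  n5⇒n2 (fail-walked)
[22] read 'a'  n2⇒n3
[23] read 'd'  n3⇒n1 (fail-walked)
[24] read 'c'  n1⇒n6 (fail-walked)
[25] read 'b'  n6⇒n7  ** P1@[24:25]
[26] read 'd'  n7⇒n1 (fail-walked)
[27] read 'a'  n1⇒n2
[28] read 'a'  n2⇒n3
[29] read 'a'  n3⇒n4
[30] read 'd'  n4⇒n5  ** P0@[26:30]
[31] read 'c'  n5⇒n6 (fail-walked)
[32] read 'b'  n6⇒n7  ** P1@[31:32]
[33] read 'b'  n7⇒n0 (fail-walked)
[34] read 'c'  n0⇒n6
[35] read 'c'  n6⇒n6 (fail-walked)
[36] read 'b'  n6⇒n7  ** P1@[35:36]
[37] read 'd'  n7⇒n1 (fail-walked)
[38] read 'a'  n1⇒n2
[39] read 'a'  n2⇒n3
[40] read 'a'  n3⇒n4
[41] read 'd'  n4⇒n5  ** P0@[37:41]
[42] read 'a'  n5⇒n2 (fail-walked)
[43] read 'd'  n2⇒n1 (fail-walked)
[44] read 'a'  n1⇒n2
[45] read 'a'  n2⇒n3
[46] read 'a'  n3⇒n4

All matches (sorted): [[8,0],[13,1],[15,1],[20,0],[25,1],[30,0],[32,1],[36,1],[41,0]]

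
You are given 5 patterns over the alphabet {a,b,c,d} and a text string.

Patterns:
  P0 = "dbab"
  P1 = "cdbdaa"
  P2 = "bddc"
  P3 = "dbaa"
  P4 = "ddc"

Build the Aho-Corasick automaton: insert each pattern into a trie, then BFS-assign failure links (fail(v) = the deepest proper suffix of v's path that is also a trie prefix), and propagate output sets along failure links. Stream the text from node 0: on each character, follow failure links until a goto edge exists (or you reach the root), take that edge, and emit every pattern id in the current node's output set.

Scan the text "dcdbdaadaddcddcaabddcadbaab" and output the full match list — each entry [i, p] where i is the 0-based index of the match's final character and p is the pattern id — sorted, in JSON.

Build:
Trie nodes:
  0='ε' goto b→11 c→5 d→1
  1='d' goto b→2 d→16
  2='db' goto a→3
  3='dba' goto a→15 b→4
  4='dbab' goto ·  ←P0
  5='c' goto d→6
  6='cd' goto b→7
  7='cdb' goto d→8
  8='cdbd' goto a→9
  9='cdbda' goto a→10
  10='cdbdaa' goto ·  ←P1
  11='b' goto d→12
  12='bd' goto d→13
  13='bdd' goto c→14
  14='bddc' goto ·  ←P2
  15='dbaa' goto ·  ←P3
  16='dd' goto c→17
  17='ddc' goto ·  ←P4

Failure links (BFS by depth):
  n1('d'): parent n0 fail=0; on 'd' 0 → fail=0;  out ∅∪∅=∅
  n5('c'): parent n0 fail=0; on 'c' 0 → fail=0;  out ∅∪∅=∅
  n11('b'): parent n0 fail=0; on 'b' 0 → fail=0;  out ∅∪∅=∅
  n2('db'): parent n1 fail=0; on 'b' 0 → fail=11;  out ∅∪∅=∅
  n6('cd'): parent n5 fail=0; on 'd' 0 → fail=1;  out ∅∪∅=∅
  n12('bd'): parent n11 fail=0; on 'd' 0 → fail=1;  out ∅∪∅=∅
  n16('dd'): parent n1 fail=0; on 'd' 0 → fail=1;  out ∅∪∅=∅
  n3('dba'): parent n2 fail=11; on 'a' 11→0 → fail=0;  out ∅∪∅=∅
  n7('cdb'): parent n6 fail=1; on 'b' 1 → fail=2;  out ∅∪∅=∅
  n13('bdd'): parent n12 fail=1; on 'd' 1 → fail=16;  out ∅∪∅=∅
  n17('ddc'): parent n16 fail=1; on 'c' 1→0 → fail=5;  out {4}∪∅={4}
  n4('dbab'): parent n3 fail=0; on 'b' 0 → fail=11;  out {0}∪∅={0}
  n8('cdbd'): parent n7 fail=2; on 'd' 2→11 → fail=12;  out ∅∪∅=∅
  n14('bddc'): parent n13 fail=16; on 'c' 16 → fail=17;  out {2}∪{4}={2,4}
  n15('dbaa'): parent n3 fail=0; on 'a' 0 → fail=0;  out {3}∪∅={3}
  n9('cdbda'): parent n8 fail=12; on 'a' 12→1→0 → fail=0;  out ∅∪∅=∅
  n10('cdbdaa'): parent n9 fail=0; on 'a' 0 → fail=0;  out {1}∪∅={1}

Text stream:
pos 0 'd': at 1
pos 1 'c': at 5 (via fail)
pos 2 'd': at 6
pos 3 'b': at 7
pos 4 'd': at 8
pos 5 'a': at 9
pos 6 'a': at 10  emit P1@[1:6]
pos 7 'd': at 1 (via fail)
pos 8 'a': at 0 (via fail)
pos 9 'd': at 1
pos 10 'd': at 16
pos 11 'c': at 17  emit P4@[9:11]
pos 12 'd': at 6 (via fail)
pos 13 'd': at 16 (via fail)
pos 14 'c': at 17  emit P4@[12:14]
pos 15 'a': at 0 (via fail)
pos 16 'a': at 0
pos 17 'b': at 11
pos 18 'd': at 12
pos 19 'd': at 13
pos 20 'c': at 14  emit P2@[17:20],P4@[18:20]
pos 21 'a': at 0 (via fail)
pos 22 'd': at 1
pos 23 'b': at 2
pos 24 'a': at 3
pos 25 'a': at 15  emit P3@[22:25]
pos 26 'b': at 11 (via fail)

Matches: [[6,1],[11,4],[14,4],[20,2],[20,4],[25,3]]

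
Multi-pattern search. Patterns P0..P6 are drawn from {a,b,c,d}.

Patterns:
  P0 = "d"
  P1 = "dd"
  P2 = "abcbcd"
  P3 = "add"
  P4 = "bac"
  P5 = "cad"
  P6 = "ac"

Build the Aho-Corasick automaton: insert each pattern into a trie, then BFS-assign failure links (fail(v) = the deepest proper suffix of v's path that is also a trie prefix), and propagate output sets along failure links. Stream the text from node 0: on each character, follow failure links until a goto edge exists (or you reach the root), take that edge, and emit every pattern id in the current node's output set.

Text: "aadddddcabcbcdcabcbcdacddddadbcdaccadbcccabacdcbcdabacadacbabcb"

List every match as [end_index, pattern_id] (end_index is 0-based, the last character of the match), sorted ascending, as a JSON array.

Build automaton:
Trie (insert patterns):
  0='ε' goto a→3 b→11 c→14 d→1
  1='d' goto d→2  [P0 ends]
  2='dd' goto ·  [P1 ends]
  3='a' goto b→4 c→17 d→9
  4='ab' goto c→5
  5='abc' goto b→6
  6='abcb' goto c→7
  7='abcbc' goto d→8
  8='abcbcd' goto ·  [P2 ends]
  9='ad' goto d→10
  10='add' goto ·  [P3 ends]
  11='b' goto a→12
  12='ba' goto c→13
  13='bac' goto ·  [P4 ends]
  14='c' goto a→15
  15='ca' goto d→16
  16='cad' goto ·  [P5 ends]
  17='ac' goto ·  [P6 ends]

BFS fail/out derivation:
  n1('d'): parent n0 fail=0; on 'd' 0 → fail=0;  out {0}∪∅={0}
  n3('a'): parent n0 fail=0; on 'a' 0 → fail=0;  out ∅∪∅=∅
  n11('b'): parent n0 fail=0; on 'b' 0 → fail=0;  out ∅∪∅=∅
  n14('c'): parent n0 fail=0; on 'c' 0 → fail=0;  out ∅∪∅=∅
  n2('dd'): parent n1 fail=0; on 'd' 0 → fail=1;  out {1}∪{0}={0,1}
  n4('ab'): parent n3 fail=0; on 'b' 0 → fail=11;  out ∅∪∅=∅
  n9('ad'): parent n3 fail=0; on 'd' 0 → fail=1;  out ∅∪{0}={0}
  n12('ba'): parent n11 fail=0; on 'a' 0 → fail=3;  out ∅∪∅=∅
  n15('ca'): parent n14 fail=0; on 'a' 0 → fail=3;  out ∅∪∅=∅
  n17('ac'): parent n3 fail=0; on 'c' 0 → fail=14;  out {6}∪∅={6}
  n5('abc'): parent n4 fail=11; on 'c' 11→0 → fail=14;  out ∅∪∅=∅
  n10('add'): parent n9 fail=1; on 'd' 1 → fail=2;  out {3}∪{0,1}={0,1,3}
  n13('bac'): parent n12 fail=3; on 'c' 3 → fail=17;  out {4}∪{6}={4,6}
  n16('cad'): parent n15 fail=3; on 'd' 3 → fail=9;  out {5}∪{0}={0,5}
  n6('abcb'): parent n5 fail=14; on 'b' 14→0 → fail=11;  out ∅∪∅=∅
  n7('abcbc'): parent n6 fail=11; on 'c' 11→0 → fail=14;  out ∅∪∅=∅
  n8('abcbcd'): parent n7 fail=14; on 'd' 14→0 → fail=1;  out {2}∪{0}={0,2}

Run:
i=0 'a': node 0→3
i=1 'a': node 3→3 (fail-walked)
i=2 'd': node 3→9  → match P0@[2:2]
i=3 'd': node 9→10  → match P0@[3:3],P1@[2:3],P3@[1:3]
i=4 'd': node 10→2 (fail-walked)  → match P0@[4:4],P1@[3:4]
i=5 'd': node 2→2 (fail-walked)  → match P0@[5:5],P1@[4:5]
i=6 'd': node 2→2 (fail-walked)  → match P0@[6:6],P1@[5:6]
i=7 'c': node 2→14 (fail-walked)
i=8 'a': node 14→15
i=9 'b': node 15→4 (fail-walked)
i=10 'c': node 4→5
i=11 'b': node 5→6
i=12 'c': node 6→7
i=13 'd': node 7→8  → match P0@[13:13],P2@[8:13]
i=14 'c': node 8→14 (fail-walked)
i=15 'a': node 14→15
i=16 'b': node 15→4 (fail-walked)
i=17 'c': node 4→5
i=18 'b': node 5→6
i=19 'c': node 6→7
i=20 'd': node 7→8  → match P0@[20:20],P2@[15:20]
i=21 'a': node 8→3 (fail-walked)
i=22 'c': node 3→17  → match P6@[21:22]
i=23 'd': node 17→1 (fail-walked)  → match P0@[23:23]
i=24 'd': node 1→2  → match P0@[24:24],P1@[23:24]
i=25 'd': node 2→2 (fail-walked)  → match P0@[25:25],P1@[24:25]
i=26 'd': node 2→2 (fail-walked)  → match P0@[26:26],P1@[25:26]
i=27 'a': node 2→3 (fail-walked)
i=28 'd': node 3→9  → match P0@[28:28]
i=29 'b': node 9→11 (fail-walked)
i=30 'c': node 11→14 (fail-walked)
i=31 'd': node 14→1 (fail-walked)  → match P0@[31:31]
i=32 'a': node 1→3 (fail-walked)
i=33 'c': node 3→17  → match P6@[32:33]
i=34 'c': node 17→14 (fail-walked)
i=35 'a': node 14→15
i=36 'd': node 15→16  → match P0@[36:36],P5@[34:36]
i=37 'b': node 16→11 (fail-walked)
i=38 'c': node 11→14 (fail-walked)
i=39 'c': node 14→14 (fail-walked)
i=40 'c': node 14→14 (fail-walked)
i=41 'a': node 14→15
i=42 'b': node 15→4 (fail-walked)
i=43 'a': node 4→12 (fail-walked)
i=44 'c': node 12→13  → match P4@[42:44],P6@[43:44]
i=45 'd': node 13→1 (fail-walked)  → match P0@[45:45]
i=46 'c': node 1→14 (fail-walked)
i=47 'b': node 14→11 (fail-walked)
i=48 'c': node 11→14 (fail-walked)
i=49 'd': node 14→1 (fail-walked)  → match P0@[49:49]
i=50 'a': node 1→3 (fail-walked)
i=51 'b': node 3→4
i=52 'a': node 4→12 (fail-walked)
i=53 'c': node 12→13  → match P4@[51:53],P6@[52:53]
i=54 'a': node 13→15 (fail-walked)
i=55 'd': node 15→16  → match P0@[55:55],P5@[53:55]
i=56 'a': node 16→3 (fail-walked)
i=57 'c': node 3→17  → match P6@[56:57]
i=58 'b': node 17→11 (fail-walked)
i=59 'a': node 11→12
i=60 'b': node 12→4 (fail-walked)
i=61 'c': node 4→5
i=62 'b': node 5→6

All matches (sorted): [[2,0],[3,0],[3,1],[3,3],[4,0],[4,1],[5,0],[5,1],[6,0],[6,1],[13,0],[13,2],[20,0],[20,2],[22,6],[23,0],[24,0],[24,1],[25,0],[25,1],[26,0],[26,1],[28,0],[31,0],[33,6],[36,0],[36,5],[44,4],[44,6],[45,0],[49,0],[53,4],[53,6],[55,0],[55,5],[57,6]]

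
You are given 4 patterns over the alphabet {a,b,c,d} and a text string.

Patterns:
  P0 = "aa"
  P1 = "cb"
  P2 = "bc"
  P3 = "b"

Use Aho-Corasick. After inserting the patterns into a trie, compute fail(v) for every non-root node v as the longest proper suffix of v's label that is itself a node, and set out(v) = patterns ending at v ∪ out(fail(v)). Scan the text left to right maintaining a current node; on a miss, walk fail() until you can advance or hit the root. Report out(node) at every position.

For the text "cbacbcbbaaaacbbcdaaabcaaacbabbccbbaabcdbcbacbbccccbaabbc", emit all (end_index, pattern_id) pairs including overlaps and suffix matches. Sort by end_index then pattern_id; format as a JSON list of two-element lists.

Construct AC machine:
Trie (insert patterns):
  0='ε' goto a→1 b→5 c→3
  1='a' goto a→2
  2='aa' goto ·  ←P0
  3='c' goto b→4
  4='cb' goto ·  ←P1
  5='b' goto c→6  ←P3
  6='bc' goto ·  ←P2

Failure links (BFS by depth):
  n1('a'): parent n0 fail=0; on 'a' 0 → fail=0;  out ∅∪∅=∅
  n3('c'): parent n0 fail=0; on 'c' 0 → fail=0;  out ∅∪∅=∅
  n5('b'): parent n0 fail=0; on 'b' 0 → fail=0;  out {3}∪∅={3}
  n2('aa'): parent n1 fail=0; on 'a' 0 → fail=1;  out {0}∪∅={0}
  n4('cb'): parent n3 fail=0; on 'b' 0 → fail=5;  out {1}∪{3}={1,3}
  n6('bc'): parent n5 fail=0; on 'c' 0 → fail=3;  out {2}∪∅={2}

Text stream:
i=0 'c': node 0→3
i=1 'b': node 3→4  emit P1@[0:1],P3@[1:1]
i=2 'a': node 4→1 ·f
i=3 'c': node 1→3 ·f
i=4 'b': node 3→4  emit P1@[3:4],P3@[4:4]
i=5 'c': node 4→6 ·f  emit P2@[4:5]
i=6 'b': node 6→4 ·f  emit P1@[5:6],P3@[6:6]
i=7 'b': node 4→5 ·f  emit P3@[7:7]
i=8 'a': node 5→1 ·f
i=9 'a': node 1→2  emit P0@[8:9]
i=10 'a': node 2→2 ·f  emit P0@[9:10]
i=11 'a': node 2→2 ·f  emit P0@[10:11]
i=12 'c': node 2→3 ·f
i=13 'b': node 3→4  emit P1@[12:13],P3@[13:13]
i=14 'b': node 4→5 ·f  emit P3@[14:14]
i=15 'c': node 5→6  emit P2@[14:15]
i=16 'd': node 6→0 ·f
i=17 'a': node 0→1
i=18 'a': node 1→2  emit P0@[17:18]
i=19 'a': node 2→2 ·f  emit P0@[18:19]
i=20 'b': node 2→5 ·f  emit P3@[20:20]
i=21 'c': node 5→6  emit P2@[20:21]
i=22 'a': node 6→1 ·f
i=23 'a': node 1→2  emit P0@[22:23]
i=24 'a': node 2→2 ·f  emit P0@[23:24]
i=25 'c': node 2→3 ·f
i=26 'b': node 3→4  emit P1@[25:26],P3@[26:26]
i=27 'a': node 4→1 ·f
i=28 'b': node 1→5 ·f  emit P3@[28:28]
i=29 'b': node 5→5 ·f  emit P3@[29:29]
i=30 'c': node 5→6  emit P2@[29:30]
i=31 'c': node 6→3 ·f
i=32 'b': node 3→4  emit P1@[31:32],P3@[32:32]
i=33 'b': node 4→5 ·f  emit P3@[33:33]
i=34 'a': node 5→1 ·f
i=35 'a': node 1→2  emit P0@[34:35]
i=36 'b': node 2→5 ·f  emit P3@[36:36]
i=37 'c': node 5→6  emit P2@[36:37]
i=38 'd': node 6→0 ·f
i=39 'b': node 0→5  emit P3@[39:39]
i=40 'c': node 5→6  emit P2@[39:40]
i=41 'b': node 6→4 ·f  emit P1@[40:41],P3@[41:41]
i=42 'a': node 4→1 ·f
i=43 'c': node 1→3 ·f
i=44 'b': node 3→4  emit P1@[43:44],P3@[44:44]
i=45 'b': node 4→5 ·f  emit P3@[45:45]
i=46 'c': node 5→6  emit P2@[45:46]
i=47 'c': node 6→3 ·f
i=48 'c': node 3→3 ·f
i=49 'c': node 3→3 ·f
i=50 'b': node 3→4  emit P1@[49:50],P3@[50:50]
i=51 'a': node 4→1 ·f
i=52 'a': node 1→2  emit P0@[51:52]
i=53 'b': node 2→5 ·f  emit P3@[53:53]
i=54 'b': node 5→5 ·f  emit P3@[54:54]
i=55 'c': node 5→6  emit P2@[54:55]

Result: [[1,1],[1,3],[4,1],[4,3],[5,2],[6,1],[6,3],[7,3],[9,0],[10,0],[11,0],[13,1],[13,3],[14,3],[15,2],[18,0],[19,0],[20,3],[21,2],[23,0],[24,0],[26,1],[26,3],[28,3],[29,3],[30,2],[32,1],[32,3],[33,3],[35,0],[36,3],[37,2],[39,3],[40,2],[41,1],[41,3],[44,1],[44,3],[45,3],[46,2],[50,1],[50,3],[52,0],[53,3],[54,3],[55,2]]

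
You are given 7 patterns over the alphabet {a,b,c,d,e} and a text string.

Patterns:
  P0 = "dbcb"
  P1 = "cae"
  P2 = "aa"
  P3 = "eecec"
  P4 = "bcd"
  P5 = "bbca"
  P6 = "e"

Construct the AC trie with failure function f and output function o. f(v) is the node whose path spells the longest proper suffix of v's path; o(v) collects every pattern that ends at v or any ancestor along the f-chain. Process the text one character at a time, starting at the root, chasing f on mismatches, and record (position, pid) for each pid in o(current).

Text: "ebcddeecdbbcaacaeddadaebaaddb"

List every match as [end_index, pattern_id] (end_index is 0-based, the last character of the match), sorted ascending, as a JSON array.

Build:
Trie (insert patterns):
  n0 'ε': a→8 b→15 c→5 d→1 e→10
  n1 'd': b→2
  n2 'db': c→3
  n3 'dbc': b→4
  n4 'dbcb': ·  ←P0
  n5 'c': a→6
  n6 'ca': e→7
  n7 'cae': ·  ←P1
  n8 'a': a→9
  n9 'aa': ·  ←P2
  n10 'e': e→11  ←P6
  n11 'ee': c→12
  n12 'eec': e→13
  n13 'eece': c→14
  n14 'eecec': ·  ←P3
  n15 'b': b→18 c→16
  n16 'bc': d→17
  n17 'bcd': ·  ←P4
  n18 'bb': c→19
  n19 'bbc': a→20
  n20 'bbca': ·  ←P5

Failure links (BFS by depth):
  n1('d'): parent n0 fail=0; on 'd' 0 → fail=0;  out ∅∪∅=∅
  n5('c'): parent n0 fail=0; on 'c' 0 → fail=0;  out ∅∪∅=∅
  n8('a'): parent n0 fail=0; on 'a' 0 → fail=0;  out ∅∪∅=∅
  n10('e'): parent n0 fail=0; on 'e' 0 → fail=0;  out {6}∪∅={6}
  n15('b'): parent n0 fail=0; on 'b' 0 → fail=0;  out ∅∪∅=∅
  n2('db'): parent n1 fail=0; on 'b' 0 → fail=15;  out ∅∪∅=∅
  n6('ca'): parent n5 fail=0; on 'a' 0 → fail=8;  out ∅∪∅=∅
  n9('aa'): parent n8 fail=0; on 'a' 0 → fail=8;  out {2}∪∅={2}
  n11('ee'): parent n10 fail=0; on 'e' 0 → fail=10;  out ∅∪{6}={6}
  n16('bc'): parent n15 fail=0; on 'c' 0 → fail=5;  out ∅∪∅=∅
  n18('bb'): parent n15 fail=0; on 'b' 0 → fail=15;  out ∅∪∅=∅
  n3('dbc'): parent n2 fail=15; on 'c' 15 → fail=16;  out ∅∪∅=∅
  n7('cae'): parent n6 fail=8; on 'e' 8→0 → fail=10;  out {1}∪{6}={1,6}
  n12('eec'): parent n11 fail=10; on 'c' 10→0 → fail=5;  out ∅∪∅=∅
  n17('bcd'): parent n16 fail=5; on 'd' 5→0 → fail=1;  out {4}∪∅={4}
  n19('bbc'): parent n18 fail=15; on 'c' 15 → fail=16;  out ∅∪∅=∅
  n4('dbcb'): parent n3 fail=16; on 'b' 16→5→0 → fail=15;  out {0}∪∅={0}
  n13('eece'): parent n12 fail=5; on 'e' 5→0 → fail=10;  out ∅∪{6}={6}
  n20('bbca'): parent n19 fail=16; on 'a' 16→5 → fail=6;  out {5}∪∅={5}
  n14('eecec'): parent n13 fail=10; on 'c' 10→0 → fail=5;  out {3}∪∅={3}

Text stream:
pos 0 'e': at 10  → match P6@[0:0]
pos 1 'b': at 15 (via fail)
pos 2 'c': at 16
pos 3 'd': at 17  → match P4@[1:3]
pos 4 'd': at 1 (via fail)
pos 5 'e': at 10 (via fail)  → match P6@[5:5]
pos 6 'e': at 11  → match P6@[6:6]
pos 7 'c': at 12
pos 8 'd': at 1 (via fail)
pos 9 'b': at 2
pos 10 'b': at 18 (via fail)
pos 11 'c': at 19
pos 12 'a': at 20  → match P5@[9:12]
pos 13 'a': at 9 (via fail)  → match P2@[12:13]
pos 14 'c': at 5 (via fail)
pos 15 'a': at 6
pos 16 'e': at 7  → match P1@[14:16],P6@[16:16]
pos 17 'd': at 1 (via fail)
pos 18 'd': at 1 (via fail)
pos 19 'a': at 8 (via fail)
pos 20 'd': at 1 (via fail)
pos 21 'a': at 8 (via fail)
pos 22 'e': at 10 (via fail)  → match P6@[22:22]
pos 23 'b': at 15 (via fail)
pos 24 'a': at 8 (via fail)
pos 25 'a': at 9  → match P2@[24:25]
pos 26 'd': at 1 (via fail)
pos 27 'd': at 1 (via fail)
pos 28 'b': at 2

Matches: [[0,6],[3,4],[5,6],[6,6],[12,5],[13,2],[16,1],[16,6],[22,6],[25,2]]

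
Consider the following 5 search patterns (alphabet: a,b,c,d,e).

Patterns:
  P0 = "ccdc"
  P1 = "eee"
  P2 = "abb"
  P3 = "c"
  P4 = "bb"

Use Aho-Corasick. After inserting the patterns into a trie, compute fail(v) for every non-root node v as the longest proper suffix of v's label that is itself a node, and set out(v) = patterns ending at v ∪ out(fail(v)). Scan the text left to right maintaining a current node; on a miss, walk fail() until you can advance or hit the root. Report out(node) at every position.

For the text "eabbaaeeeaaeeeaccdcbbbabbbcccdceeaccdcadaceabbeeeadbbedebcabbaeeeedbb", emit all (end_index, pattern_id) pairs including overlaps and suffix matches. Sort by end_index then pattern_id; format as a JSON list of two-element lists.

Build:
Trie (insert patterns):
  0='ε' goto a→8 b→11 c→1 e→5
  1='c' goto c→2  ←P3
  2='cc' goto d→3
  3='ccd' goto c→4
  4='ccdc' goto ·  ←P0
  5='e' goto e→6
  6='ee' goto e→7
  7='eee' goto ·  ←P1
  8='a' goto b→9
  9='ab' goto b→10
  10='abb' goto ·  ←P2
  11='b' goto b→12
  12='bb' goto ·  ←P4

BFS fail/out derivation:
  n1('c'): parent n0 fail=0; on 'c' 0 → fail=0;  out {3}∪∅={3}
  n5('e'): parent n0 fail=0; on 'e' 0 → fail=0;  out ∅∪∅=∅
  n8('a'): parent n0 fail=0; on 'a' 0 → fail=0;  out ∅∪∅=∅
  n11('b'): parent n0 fail=0; on 'b' 0 → fail=0;  out ∅∪∅=∅
  n2('cc'): parent n1 fail=0; on 'c' 0 → fail=1;  out ∅∪{3}={3}
  n6('ee'): parent n5 fail=0; on 'e' 0 → fail=5;  out ∅∪∅=∅
  n9('ab'): parent n8 fail=0; on 'b' 0 → fail=11;  out ∅∪∅=∅
  n12('bb'): parent n11 fail=0; on 'b' 0 → fail=11;  out {4}∪∅={4}
  n3('ccd'): parent n2 fail=1; on 'd' 1→0 → fail=0;  out ∅∪∅=∅
  n7('eee'): parent n6 fail=5; on 'e' 5 → fail=6;  out {1}∪∅={1}
  n10('abb'): parent n9 fail=11; on 'b' 11 → fail=12;  out {2}∪{4}={2,4}
  n4('ccdc'): parent n3 fail=0; on 'c' 0 → fail=1;  out {0}∪{3}={0,3}

Run:
i=0 'e': node 0→5
i=1 'a': node 5→8 (fail-walked)
i=2 'b': node 8→9
i=3 'b': node 9→10  → match P2@[1:3],P4@[2:3]
i=4 'a': node 10→8 (fail-walked)
i=5 'a': node 8→8 (fail-walked)
i=6 'e': node 8→5 (fail-walked)
i=7 'e': node 5→6
i=8 'e': node 6→7  → match P1@[6:8]
i=9 'a': node 7→8 (fail-walked)
i=10 'a': node 8→8 (fail-walked)
i=11 'e': node 8→5 (fail-walked)
i=12 'e': node 5→6
i=13 'e': node 6→7  → match P1@[11:13]
i=14 'a': node 7→8 (fail-walked)
i=15 'c': node 8→1 (fail-walked)  → match P3@[15:15]
i=16 'c': node 1→2  → match P3@[16:16]
i=17 'd': node 2→3
i=18 'c': node 3→4  → match P0@[15:18],P3@[18:18]
i=19 'b': node 4→11 (fail-walked)
i=20 'b': node 11→12  → match P4@[19:20]
i=21 'b': node 12→12 (fail-walked)  → match P4@[20:21]
i=22 'a': node 12→8 (fail-walked)
i=23 'b': node 8→9
i=24 'b': node 9→10  → match P2@[22:24],P4@[23:24]
i=25 'b': node 10→12 (fail-walked)  → match P4@[24:25]
i=26 'c': node 12→1 (fail-walked)  → match P3@[26:26]
i=27 'c': node 1→2  → match P3@[27:27]
i=28 'c': node 2→2 (fail-walked)  → match P3@[28:28]
i=29 'd': node 2→3
i=30 'c': node 3→4  → match P0@[27:30],P3@[30:30]
i=31 'e': node 4→5 (fail-walked)
i=32 'e': node 5→6
i=33 'a': node 6→8 (fail-walked)
i=34 'c': node 8→1 (fail-walked)  → match P3@[34:34]
i=35 'c': node 1→2  → match P3@[35:35]
i=36 'd': node 2→3
i=37 'c': node 3→4  → match P0@[34:37],P3@[37:37]
i=38 'a': node 4→8 (fail-walked)
i=39 'd': node 8→0 (fail-walked)
i=40 'a': node 0→8
i=41 'c': node 8→1 (fail-walked)  → match P3@[41:41]
i=42 'e': node 1→5 (fail-walked)
i=43 'a': node 5→8 (fail-walked)
i=44 'b': node 8→9
i=45 'b': node 9→10  → match P2@[43:45],P4@[44:45]
i=46 'e': node 10→5 (fail-walked)
i=47 'e': node 5→6
i=48 'e': node 6→7  → match P1@[46:48]
i=49 'a': node 7→8 (fail-walked)
i=50 'd': node 8→0 (fail-walked)
i=51 'b': node 0→11
i=52 'b': node 11→12  → match P4@[51:52]
i=53 'e': node 12→5 (fail-walked)
i=54 'd': node 5→0 (fail-walked)
i=55 'e': node 0→5
i=56 'b': node 5→11 (fail-walked)
i=57 'c': node 11→1 (fail-walked)  → match P3@[57:57]
i=58 'a': node 1→8 (fail-walked)
i=59 'b': node 8→9
i=60 'b': node 9→10  → match P2@[58:60],P4@[59:60]
i=61 'a': node 10→8 (fail-walked)
i=62 'e': node 8→5 (fail-walked)
i=63 'e': node 5→6
i=64 'e': node 6→7  → match P1@[62:64]
i=65 'e': node 7→7 (fail-walked)  → match P1@[63:65]
i=66 'd': node 7→0 (fail-walked)
i=67 'b': node 0→11
i=68 'b': node 11→12  → match P4@[67:68]

Matches: [[3,2],[3,4],[8,1],[13,1],[15,3],[16,3],[18,0],[18,3],[20,4],[21,4],[24,2],[24,4],[25,4],[26,3],[27,3],[28,3],[30,0],[30,3],[34,3],[35,3],[37,0],[37,3],[41,3],[45,2],[45,4],[48,1],[52,4],[57,3],[60,2],[60,4],[64,1],[65,1],[68,4]]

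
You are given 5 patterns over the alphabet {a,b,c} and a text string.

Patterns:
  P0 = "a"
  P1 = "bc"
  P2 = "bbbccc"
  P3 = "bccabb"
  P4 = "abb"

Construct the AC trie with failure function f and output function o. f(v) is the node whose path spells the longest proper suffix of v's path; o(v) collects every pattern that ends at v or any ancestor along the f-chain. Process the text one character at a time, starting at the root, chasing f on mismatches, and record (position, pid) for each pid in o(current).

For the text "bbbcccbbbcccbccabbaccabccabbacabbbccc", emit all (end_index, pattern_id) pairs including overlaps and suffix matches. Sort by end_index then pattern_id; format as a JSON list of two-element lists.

Construct AC machine:
Trie (insert patterns):
  0='ε' goto a→1 b→2
  1='a' goto b→13  [P0 ends]
  2='b' goto b→4 c→3
  3='bc' goto c→9  [P1 ends]
  4='bb' goto b→5
  5='bbb' goto c→6
  6='bbbc' goto c→7
  7='bbbcc' goto c→8
  8='bbbccc' goto ·  [P2 ends]
  9='bcc' goto a→10
  10='bcca' goto b→11
  11='bccab' goto b→12
  12='bccabb' goto ·  [P3 ends]
  13='ab' goto b→14
  14='abb' goto ·  [P4 ends]

Failure links (BFS by depth):
  n1('a'): parent n0 fail=0; on 'a' 0 → fail=0;  out {0}∪∅={0}
  n2('b'): parent n0 fail=0; on 'b' 0 → fail=0;  out ∅∪∅=∅
  n3('bc'): parent n2 fail=0; on 'c' 0 → fail=0;  out {1}∪∅={1}
  n4('bb'): parent n2 fail=0; on 'b' 0 → fail=2;  out ∅∪∅=∅
  n13('ab'): parent n1 fail=0; on 'b' 0 → fail=2;  out ∅∪∅=∅
  n5('bbb'): parent n4 fail=2; on 'b' 2 → fail=4;  out ∅∪∅=∅
  n9('bcc'): parent n3 fail=0; on 'c' 0 → fail=0;  out ∅∪∅=∅
  n14('abb'): parent n13 fail=2; on 'b' 2 → fail=4;  out {4}∪∅={4}
  n6('bbbc'): parent n5 fail=4; on 'c' 4→2 → fail=3;  out ∅∪{1}={1}
  n10('bcca'): parent n9 fail=0; on 'a' 0 → fail=1;  out ∅∪{0}={0}
  n7('bbbcc'): parent n6 fail=3; on 'c' 3 → fail=9;  out ∅∪∅=∅
  n11('bccab'): parent n10 fail=1; on 'b' 1 → fail=13;  out ∅∪∅=∅
  n8('bbbccc'): parent n7 fail=9; on 'c' 9→0 → fail=0;  out {2}∪∅={2}
  n12('bccabb'): parent n11 fail=13; on 'b' 13 → fail=14;  out {3}∪{4}={3,4}

Text stream:
[0] read 'b'  n0⇒n2
[1] read 'b'  n2⇒n4
[2] read 'b'  n4⇒n5
[3] read 'c'  n5⇒n6  → match P1@[2:3]
[4] read 'c'  n6⇒n7
[5] read 'c'  n7⇒n8  → match P2@[0:5]
[6] read 'b'  n8⇒n2 ·f
[7] read 'b'  n2⇒n4
[8] read 'b'  n4⇒n5
[9] read 'c'  n5⇒n6  → match P1@[8:9]
[10] read 'c'  n6⇒n7
[11] read 'c'  n7⇒n8  → match P2@[6:11]
[12] read 'b'  n8⇒n2 ·f
[13] read 'c'  n2⇒n3  → match P1@[12:13]
[14] read 'c'  n3⇒n9
[15] read 'a'  n9⇒n10  → match P0@[15:15]
[16] read 'b'  n10⇒n11
[17] read 'b'  n11⇒n12  → match P3@[12:17],P4@[15:17]
[18] read 'a'  n12⇒n1 ·f  → match P0@[18:18]
[19] read 'c'  n1⇒n0 ·f
[20] read 'c'  n0⇒n0
[21] read 'a'  n0⇒n1  → match P0@[21:21]
[22] read 'b'  n1⇒n13
[23] read 'c'  n13⇒n3 ·f  → match P1@[22:23]
[24] read 'c'  n3⇒n9
[25] read 'a'  n9⇒n10  → match P0@[25:25]
[26] read 'b'  n10⇒n11
[27] read 'b'  n11⇒n12  → match P3@[22:27],P4@[25:27]
[28] read 'a'  n12⇒n1 ·f  → match P0@[28:28]
[29] read 'c'  n1⇒n0 ·f
[30] read 'a'  n0⇒n1  → match P0@[30:30]
[31] read 'b'  n1⇒n13
[32] read 'b'  n13⇒n14  → match P4@[30:32]
[33] read 'b'  n14⇒n5 ·f
[34] read 'c'  n5⇒n6  → match P1@[33:34]
[35] read 'c'  n6⇒n7
[36] read 'c'  n7⇒n8  → match P2@[31:36]

Result: [[3,1],[5,2],[9,1],[11,2],[13,1],[15,0],[17,3],[17,4],[18,0],[21,0],[23,1],[25,0],[27,3],[27,4],[28,0],[30,0],[32,4],[34,1],[36,2]]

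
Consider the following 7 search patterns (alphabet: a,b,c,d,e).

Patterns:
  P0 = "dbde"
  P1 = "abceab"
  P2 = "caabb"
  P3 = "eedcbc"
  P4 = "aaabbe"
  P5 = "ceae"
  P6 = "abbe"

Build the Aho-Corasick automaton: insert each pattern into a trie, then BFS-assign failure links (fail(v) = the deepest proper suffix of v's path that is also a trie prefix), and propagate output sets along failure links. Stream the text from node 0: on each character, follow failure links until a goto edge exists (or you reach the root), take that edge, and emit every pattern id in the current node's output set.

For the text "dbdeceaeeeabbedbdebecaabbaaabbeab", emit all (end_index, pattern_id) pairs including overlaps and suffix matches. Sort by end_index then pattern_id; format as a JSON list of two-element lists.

Construct AC machine:
Trie (insert patterns):
  0='ε' goto a→5 c→11 d→1 e→16
  1='d' goto b→2
  2='db' goto d→3
  3='dbd' goto e→4
  4='dbde' goto ·  [P0 ends]
  5='a' goto a→22 b→6
  6='ab' goto b→30 c→7
  7='abc' goto e→8
  8='abce' goto a→9
  9='abcea' goto b→10
  10='abceab' goto ·  [P1 ends]
  11='c' goto a→12 e→27
  12='ca' goto a→13
  13='caa' goto b→14
  14='caab' goto b→15
  15='caabb' goto ·  [P2 ends]
  16='e' goto e→17
  17='ee' goto d→18
  18='eed' goto c→19
  19='eedc' goto b→20
  20='eedcb' goto c→21
  21='eedcbc' goto ·  [P3 ends]
  22='aa' goto a→23
  23='aaa' goto b→24
  24='aaab' goto b→25
  25='aaabb' goto e→26
  26='aaabbe' goto ·  [P4 ends]
  27='ce' goto a→28
  28='cea' goto e→29
  29='ceae' goto ·  [P5 ends]
  30='abb' goto e→31
  31='abbe' goto ·  [P6 ends]

BFS fail/out derivation:
  fail(1) 'd': from fail(0)=0 chase 'd': 0 ⇒ 0;  out=∅∪out(0)=∅
  fail(5) 'a': from fail(0)=0 chase 'a': 0 ⇒ 0;  out=∅∪out(0)=∅
  fail(11) 'c': from fail(0)=0 chase 'c': 0 ⇒ 0;  out=∅∪out(0)=∅
  fail(16) 'e': from fail(0)=0 chase 'e': 0 ⇒ 0;  out=∅∪out(0)=∅
  fail(2) 'db': from fail(1)=0 chase 'b': 0 ⇒ 0;  out=∅∪out(0)=∅
  fail(6) 'ab': from fail(5)=0 chase 'b': 0 ⇒ 0;  out=∅∪out(0)=∅
  fail(12) 'ca': from fail(11)=0 chase 'a': 0 ⇒ 5;  out=∅∪out(5)=∅
  fail(17) 'ee': from fail(16)=0 chase 'e': 0 ⇒ 16;  out=∅∪out(16)=∅
  fail(22) 'aa': from fail(5)=0 chase 'a': 0 ⇒ 5;  out=∅∪out(5)=∅
  fail(27) 'ce': from fail(11)=0 chase 'e': 0 ⇒ 16;  out=∅∪out(16)=∅
  fail(3) 'dbd': from fail(2)=0 chase 'd': 0 ⇒ 1;  out=∅∪out(1)=∅
  fail(7) 'abc': from fail(6)=0 chase 'c': 0 ⇒ 11;  out=∅∪out(11)=∅
  fail(13) 'caa': from fail(12)=5 chase 'a': 5 ⇒ 22;  out=∅∪out(22)=∅
  fail(18) 'eed': from fail(17)=16 chase 'd': 16→0 ⇒ 1;  out=∅∪out(1)=∅
  fail(23) 'aaa': from fail(22)=5 chase 'a': 5 ⇒ 22;  out=∅∪out(22)=∅
  fail(28) 'cea': from fail(27)=16 chase 'a': 16→0 ⇒ 5;  out=∅∪out(5)=∅
  fail(30) 'abb': from fail(6)=0 chase 'b': 0 ⇒ 0;  out=∅∪out(0)=∅
  fail(4) 'dbde': from fail(3)=1 chase 'e': 1→0 ⇒ 16;  out={0}∪out(16)={0}
  fail(8) 'abce': from fail(7)=11 chase 'e': 11 ⇒ 27;  out=∅∪out(27)=∅
  fail(14) 'caab': from fail(13)=22 chase 'b': 22→5 ⇒ 6;  out=∅∪out(6)=∅
  fail(19) 'eedc': from fail(18)=1 chase 'c': 1→0 ⇒ 11;  out=∅∪out(11)=∅
  fail(24) 'aaab': from fail(23)=22 chase 'b': 22→5 ⇒ 6;  out=∅∪out(6)=∅
  fail(29) 'ceae': from fail(28)=5 chase 'e': 5→0 ⇒ 16;  out={5}∪out(16)={5}
  fail(31) 'abbe': from fail(30)=0 chase 'e': 0 ⇒ 16;  out={6}∪out(16)={6}
  fail(9) 'abcea': from fail(8)=27 chase 'a': 27 ⇒ 28;  out=∅∪out(28)=∅
  fail(15) 'caabb': from fail(14)=6 chase 'b': 6 ⇒ 30;  out={2}∪out(30)={2}
  fail(20) 'eedcb': from fail(19)=11 chase 'b': 11→0 ⇒ 0;  out=∅∪out(0)=∅
  fail(25) 'aaabb': from fail(24)=6 chase 'b': 6 ⇒ 30;  out=∅∪out(30)=∅
  fail(10) 'abceab': from fail(9)=28 chase 'b': 28→5 ⇒ 6;  out={1}∪out(6)={1}
  fail(21) 'eedcbc': from fail(20)=0 chase 'c': 0 ⇒ 11;  out={3}∪out(11)={3}
  fail(26) 'aaabbe': from fail(25)=30 chase 'e': 30 ⇒ 31;  out={4}∪out(31)={4,6}

Run:
pos 0 'd': at 1
pos 1 'b': at 2
pos 2 'd': at 3
pos 3 'e': at 4  ** P0@[0:3]
pos 4 'c': at 11 (via fail)
pos 5 'e': at 27
pos 6 'a': at 28
pos 7 'e': at 29  ** P5@[4:7]
pos 8 'e': at 17 (via fail)
pos 9 'e': at 17 (via fail)
pos 10 'a': at 5 (via fail)
pos 11 'b': at 6
pos 12 'b': at 30
pos 13 'e': at 31  ** P6@[10:13]
pos 14 'd': at 1 (via fail)
pos 15 'b': at 2
pos 16 'd': at 3
pos 17 'e': at 4  ** P0@[14:17]
pos 18 'b': at 0 (via fail)
pos 19 'e': at 16
pos 20 'c': at 11 (via fail)
pos 21 'a': at 12
pos 22 'a': at 13
pos 23 'b': at 14
pos 24 'b': at 15  ** P2@[20:24]
pos 25 'a': at 5 (via fail)
pos 26 'a': at 22
pos 27 'a': at 23
pos 28 'b': at 24
pos 29 'b': at 25
pos 30 'e': at 26  ** P4@[25:30],P6@[27:30]
pos 31 'a': at 5 (via fail)
pos 32 'b': at 6

Result: [[3,0],[7,5],[13,6],[17,0],[24,2],[30,4],[30,6]]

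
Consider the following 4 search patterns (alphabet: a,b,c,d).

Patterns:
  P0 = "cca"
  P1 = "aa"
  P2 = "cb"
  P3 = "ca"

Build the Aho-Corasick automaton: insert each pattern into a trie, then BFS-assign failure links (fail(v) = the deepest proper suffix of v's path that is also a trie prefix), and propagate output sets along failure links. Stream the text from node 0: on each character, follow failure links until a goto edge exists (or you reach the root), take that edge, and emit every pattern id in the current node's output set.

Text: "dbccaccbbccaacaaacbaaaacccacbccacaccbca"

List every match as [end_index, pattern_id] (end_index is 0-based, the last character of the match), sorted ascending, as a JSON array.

Construct AC machine:
Trie nodes:
  n0 'ε': a→4 c→1
  n1 'c': a→7 b→6 c→2
  n2 'cc': a→3
  n3 'cca': ·  ←P0
  n4 'a': a→5
  n5 'aa': ·  ←P1
  n6 'cb': ·  ←P2
  n7 'ca': ·  ←P3

BFS fail/out derivation:
  fail(1) 'c': from fail(0)=0 chase 'c': 0 ⇒ 0;  out=∅∪out(0)=∅
  fail(4) 'a': from fail(0)=0 chase 'a': 0 ⇒ 0;  out=∅∪out(0)=∅
  fail(2) 'cc': from fail(1)=0 chase 'c': 0 ⇒ 1;  out=∅∪out(1)=∅
  fail(5) 'aa': from fail(4)=0 chase 'a': 0 ⇒ 4;  out={1}∪out(4)={1}
  fail(6) 'cb': from fail(1)=0 chase 'b': 0 ⇒ 0;  out={2}∪out(0)={2}
  fail(7) 'ca': from fail(1)=0 chase 'a': 0 ⇒ 4;  out={3}∪out(4)={3}
  fail(3) 'cca': from fail(2)=1 chase 'a': 1 ⇒ 7;  out={0}∪out(7)={0,3}

Text stream:
[0] read 'd'  n0⇒n0
[1] read 'b'  n0⇒n0
[2] read 'c'  n0⇒n1
[3] read 'c'  n1⇒n2
[4] read 'a'  n2⇒n3  ** P0@[2:4],P3@[3:4]
[5] read 'c'  n3⇒n1 ·f
[6] read 'c'  n1⇒n2
[7] read 'b'  n2⇒n6 ·f  ** P2@[6:7]
[8] read 'b'  n6⇒n0 ·f
[9] read 'c'  n0⇒n1
[10] read 'c'  n1⇒n2
[11] read 'a'  n2⇒n3  ** P0@[9:11],P3@[10:11]
[12] read 'a'  n3⇒n5 ·f  ** P1@[11:12]
[13] read 'c'  n5⇒n1 ·f
[14] read 'a'  n1⇒n7  ** P3@[13:14]
[15] read 'a'  n7⇒n5 ·f  ** P1@[14:15]
[16] read 'a'  n5⇒n5 ·f  ** P1@[15:16]
[17] read 'c'  n5⇒n1 ·f
[18] read 'b'  n1⇒n6  ** P2@[17:18]
[19] read 'a'  n6⇒n4 ·f
[20] read 'a'  n4⇒n5  ** P1@[19:20]
[21] read 'a'  n5⇒n5 ·f  ** P1@[20:21]
[22] read 'a'  n5⇒n5 ·f  ** P1@[21:22]
[23] read 'c'  n5⇒n1 ·f
[24] read 'c'  n1⇒n2
[25] read 'c'  n2⇒n2 ·f
[26] read 'a'  n2⇒n3  ** P0@[24:26],P3@[25:26]
[27] read 'c'  n3⇒n1 ·f
[28] read 'b'  n1⇒n6  ** P2@[27:28]
[29] read 'c'  n6⇒n1 ·f
[30] read 'c'  n1⇒n2
[31] read 'a'  n2⇒n3  ** P0@[29:31],P3@[30:31]
[32] read 'c'  n3⇒n1 ·f
[33] read 'a'  n1⇒n7  ** P3@[32:33]
[34] read 'c'  n7⇒n1 ·f
[35] read 'c'  n1⇒n2
[36] read 'b'  n2⇒n6 ·f  ** P2@[35:36]
[37] read 'c'  n6⇒n1 ·f
[38] read 'a'  n1⇒n7  ** P3@[37:38]

Result: [[4,0],[4,3],[7,2],[11,0],[11,3],[12,1],[14,3],[15,1],[16,1],[18,2],[20,1],[21,1],[22,1],[26,0],[26,3],[28,2],[31,0],[31,3],[33,3],[36,2],[38,3]]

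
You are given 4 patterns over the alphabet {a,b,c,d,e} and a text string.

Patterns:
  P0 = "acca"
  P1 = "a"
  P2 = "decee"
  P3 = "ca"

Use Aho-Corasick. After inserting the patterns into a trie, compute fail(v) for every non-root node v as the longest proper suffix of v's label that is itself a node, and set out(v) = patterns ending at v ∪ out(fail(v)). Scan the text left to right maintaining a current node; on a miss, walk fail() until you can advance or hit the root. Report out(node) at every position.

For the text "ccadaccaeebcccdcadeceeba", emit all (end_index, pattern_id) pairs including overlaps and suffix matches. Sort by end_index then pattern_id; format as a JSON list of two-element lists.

Build automaton:
Trie (insert patterns):
  n0 'ε': a→1 c→10 d→5
  n1 'a': c→2  [P1 ends]
  n2 'ac': c→3
  n3 'acc': a→4
  n4 'acca': ·  [P0 ends]
  n5 'd': e→6
  n6 'de': c→7
  n7 'dec': e→8
  n8 'dece': e→9
  n9 'decee': ·  [P2 ends]
  n10 'c': a→11
  n11 'ca': ·  [P3 ends]

Failure links (BFS by depth):
  fail(1) 'a': from fail(0)=0 chase 'a': 0 ⇒ 0;  out={1}∪out(0)={1}
  fail(5) 'd': from fail(0)=0 chase 'd': 0 ⇒ 0;  out=∅∪out(0)=∅
  fail(10) 'c': from fail(0)=0 chase 'c': 0 ⇒ 0;  out=∅∪out(0)=∅
  fail(2) 'ac': from fail(1)=0 chase 'c': 0 ⇒ 10;  out=∅∪out(10)=∅
  fail(6) 'de': from fail(5)=0 chase 'e': 0 ⇒ 0;  out=∅∪out(0)=∅
  fail(11) 'ca': from fail(10)=0 chase 'a': 0 ⇒ 1;  out={3}∪out(1)={1,3}
  fail(3) 'acc': from fail(2)=10 chase 'c': 10→0 ⇒ 10;  out=∅∪out(10)=∅
  fail(7) 'dec': from fail(6)=0 chase 'c': 0 ⇒ 10;  out=∅∪out(10)=∅
  fail(4) 'acca': from fail(3)=10 chase 'a': 10 ⇒ 11;  out={0}∪out(11)={0,1,3}
  fail(8) 'dece': from fail(7)=10 chase 'e': 10→0 ⇒ 0;  out=∅∪out(0)=∅
  fail(9) 'decee': from fail(8)=0 chase 'e': 0 ⇒ 0;  out={2}∪out(0)={2}

Text stream:
pos 0 'c': at 10
pos 1 'c': at 10 (via fail)
pos 2 'a': at 11  emit P1@[2:2],P3@[1:2]
pos 3 'd': at 5 (via fail)
pos 4 'a': at 1 (via fail)  emit P1@[4:4]
pos 5 'c': at 2
pos 6 'c': at 3
pos 7 'a': at 4  emit P0@[4:7],P1@[7:7],P3@[6:7]
pos 8 'e': at 0 (via fail)
pos 9 'e': at 0
pos 10 'b': at 0
pos 11 'c': at 10
pos 12 'c': at 10 (via fail)
pos 13 'c': at 10 (via fail)
pos 14 'd': at 5 (via fail)
pos 15 'c': at 10 (via fail)
pos 16 'a': at 11  emit P1@[16:16],P3@[15:16]
pos 17 'd': at 5 (via fail)
pos 18 'e': at 6
pos 19 'c': at 7
pos 20 'e': at 8
pos 21 'e': at 9  emit P2@[17:21]
pos 22 'b': at 0 (via fail)
pos 23 'a': at 1  emit P1@[23:23]

Matches: [[2,1],[2,3],[4,1],[7,0],[7,1],[7,3],[16,1],[16,3],[21,2],[23,1]]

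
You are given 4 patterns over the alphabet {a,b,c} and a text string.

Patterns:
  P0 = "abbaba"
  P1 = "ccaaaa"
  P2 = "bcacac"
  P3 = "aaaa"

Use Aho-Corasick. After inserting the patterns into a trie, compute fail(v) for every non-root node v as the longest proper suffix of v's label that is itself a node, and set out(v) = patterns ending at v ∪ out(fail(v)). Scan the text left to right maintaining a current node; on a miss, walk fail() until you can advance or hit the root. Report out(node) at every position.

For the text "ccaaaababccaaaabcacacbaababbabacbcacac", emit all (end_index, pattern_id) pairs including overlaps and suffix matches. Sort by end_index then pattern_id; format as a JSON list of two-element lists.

Construct AC machine:
Trie (insert patterns):
  n0 'ε': a→1 b→13 c→7
  n1 'a': a→19 b→2
  n2 'ab': b→3
  n3 'abb': a→4
  n4 'abba': b→5
  n5 'abbab': a→6
  n6 'abbaba': ·  ←P0
  n7 'c': c→8
  n8 'cc': a→9
  n9 'cca': a→10
  n10 'ccaa': a→11
  n11 'ccaaa': a→12
  n12 'ccaaaa': ·  ←P1
  n13 'b': c→14
  n14 'bc': a→15
  n15 'bca': c→16
  n16 'bcac': a→17
  n17 'bcaca': c→18
  n18 'bcacac': ·  ←P2
  n19 'aa': a→20
  n20 'aaa': a→21
  n21 'aaaa': ·  ←P3

BFS fail/out derivation:
  fail(1) 'a': from fail(0)=0 chase 'a': 0 ⇒ 0;  out=∅∪out(0)=∅
  fail(7) 'c': from fail(0)=0 chase 'c': 0 ⇒ 0;  out=∅∪out(0)=∅
  fail(13) 'b': from fail(0)=0 chase 'b': 0 ⇒ 0;  out=∅∪out(0)=∅
  fail(2) 'ab': from fail(1)=0 chase 'b': 0 ⇒ 13;  out=∅∪out(13)=∅
  fail(8) 'cc': from fail(7)=0 chase 'c': 0 ⇒ 7;  out=∅∪out(7)=∅
  fail(14) 'bc': from fail(13)=0 chase 'c': 0 ⇒ 7;  out=∅∪out(7)=∅
  fail(19) 'aa': from fail(1)=0 chase 'a': 0 ⇒ 1;  out=∅∪out(1)=∅
  fail(3) 'abb': from fail(2)=13 chase 'b': 13→0 ⇒ 13;  out=∅∪out(13)=∅
  fail(9) 'cca': from fail(8)=7 chase 'a': 7→0 ⇒ 1;  out=∅∪out(1)=∅
  fail(15) 'bca': from fail(14)=7 chase 'a': 7→0 ⇒ 1;  out=∅∪out(1)=∅
  fail(20) 'aaa': from fail(19)=1 chase 'a': 1 ⇒ 19;  out=∅∪out(19)=∅
  fail(4) 'abba': from fail(3)=13 chase 'a': 13→0 ⇒ 1;  out=∅∪out(1)=∅
  fail(10) 'ccaa': from fail(9)=1 chase 'a': 1 ⇒ 19;  out=∅∪out(19)=∅
  fail(16) 'bcac': from fail(15)=1 chase 'c': 1→0 ⇒ 7;  out=∅∪out(7)=∅
  fail(21) 'aaaa': from fail(20)=19 chase 'a': 19 ⇒ 20;  out={3}∪out(20)={3}
  fail(5) 'abbab': from fail(4)=1 chase 'b': 1 ⇒ 2;  out=∅∪out(2)=∅
  fail(11) 'ccaaa': from fail(10)=19 chase 'a': 19 ⇒ 20;  out=∅∪out(20)=∅
  fail(17) 'bcaca': from fail(16)=7 chase 'a': 7→0 ⇒ 1;  out=∅∪out(1)=∅
  fail(6) 'abbaba': from fail(5)=2 chase 'a': 2→13→0 ⇒ 1;  out={0}∪out(1)={0}
  fail(12) 'ccaaaa': from fail(11)=20 chase 'a': 20 ⇒ 21;  out={1}∪out(21)={1,3}
  fail(18) 'bcacac': from fail(17)=1 chase 'c': 1→0 ⇒ 7;  out={2}∪out(7)={2}

Scan:
[0] read 'c'  n0⇒n7
[1] read 'c'  n7⇒n8
[2] read 'a'  n8⇒n9
[3] read 'a'  n9⇒n10
[4] read 'a'  n10⇒n11
[5] read 'a'  n11⇒n12  ** P1@[0:5],P3@[2:5]
[6] read 'b'  n12⇒n2 (fail-walked)
[7] read 'a'  n2⇒n1 (fail-walked)
[8] read 'b'  n1⇒n2
[9] read 'c'  n2⇒n14 (fail-walked)
[10] read 'c'  n14⇒n8 (fail-walked)
[11] read 'a'  n8⇒n9
[12] read 'a'  n9⇒n10
[13] read 'a'  n10⇒n11
[14] read 'a'  n11⇒n12  ** P1@[9:14],P3@[11:14]
[15] read 'b'  n12⇒n2 (fail-walked)
[16] read 'c'  n2⇒n14 (fail-walked)
[17] read 'a'  n14⇒n15
[18] read 'c'  n15⇒n16
[19] read 'a'  n16⇒n17
[20] read 'c'  n17⇒n18  ** P2@[15:20]
[21] read 'b'  n18⇒n13 (fail-walked)
[22] read 'a'  n13⇒n1 (fail-walked)
[23] read 'a'  n1⇒n19
[24] read 'b'  n19⇒n2 (fail-walked)
[25] read 'a'  n2⇒n1 (fail-walked)
[26] read 'b'  n1⇒n2
[27] read 'b'  n2⇒n3
[28] read 'a'  n3⇒n4
[29] read 'b'  n4⇒n5
[30] read 'a'  n5⇒n6  ** P0@[25:30]
[31] read 'c'  n6⇒n7 (fail-walked)
[32] read 'b'  n7⇒n13 (fail-walked)
[33] read 'c'  n13⇒n14
[34] read 'a'  n14⇒n15
[35] read 'c'  n15⇒n16
[36] read 'a'  n16⇒n17
[37] read 'c'  n17⇒n18  ** P2@[32:37]

Result: [[5,1],[5,3],[14,1],[14,3],[20,2],[30,0],[37,2]]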